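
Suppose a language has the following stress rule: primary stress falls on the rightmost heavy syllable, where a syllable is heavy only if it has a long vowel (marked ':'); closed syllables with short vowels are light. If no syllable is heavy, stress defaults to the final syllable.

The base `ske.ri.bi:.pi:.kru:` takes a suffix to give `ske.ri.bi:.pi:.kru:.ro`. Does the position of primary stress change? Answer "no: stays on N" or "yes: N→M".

no: stays on 5

Base `ske.ri.bi:.pi:.kru:` (5 syllables):
  Weights: 1 ske L, 2 ri L, 3 bi: H, 4 pi: H, 5 kru: H.
  Heavy syllables in the domain: 3, 4, 5. The rightmost is syllable 5 (kru:).
  → primary stress on syllable 5.
Suffixed `ske.ri.bi:.pi:.kru:.ro` (6 syllables):
  Weights: 1 ske L, 2 ri L, 3 bi: H, 4 pi: H, 5 kru: H, 6 ro L.
  Heavy syllables in the domain: 3, 4, 5. The rightmost is syllable 5 (kru:).
  → primary stress on syllable 5.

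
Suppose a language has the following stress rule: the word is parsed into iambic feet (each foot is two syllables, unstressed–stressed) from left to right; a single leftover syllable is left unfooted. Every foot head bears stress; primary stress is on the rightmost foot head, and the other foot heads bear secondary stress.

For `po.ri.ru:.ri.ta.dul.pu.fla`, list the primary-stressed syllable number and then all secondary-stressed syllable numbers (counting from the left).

primary 8, secondary 2, 4, 6

Parse left to right into iambic (σˈσ) feet: (po.ˈri) (ru:.ˈri) (ta.ˈdul) (pu.ˈfla).
Foot heads (stressed positions): 2, 4, 6, 8.
End Rule Rightmost: primary stress on the rightmost head = syllable 8.
Secondary stress on 2, 4, 6: po.ˌri.ru:.ˌri.ta.ˌdul.pu.ˈfla.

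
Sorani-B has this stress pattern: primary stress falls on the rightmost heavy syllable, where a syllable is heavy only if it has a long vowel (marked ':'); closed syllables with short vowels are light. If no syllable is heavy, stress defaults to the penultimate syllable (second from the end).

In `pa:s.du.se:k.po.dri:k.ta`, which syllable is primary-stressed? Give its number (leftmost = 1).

5

Weights: 1 pa:s H, 2 du L, 3 se:k H, 4 po L, 5 dri:k H, 6 ta L.
Heavy syllables in the domain: 1, 3, 5. The rightmost is syllable 5 (dri:k).
Primary stress: syllable 5 → pa:s.du.se:k.po.ˈdri:k.ta.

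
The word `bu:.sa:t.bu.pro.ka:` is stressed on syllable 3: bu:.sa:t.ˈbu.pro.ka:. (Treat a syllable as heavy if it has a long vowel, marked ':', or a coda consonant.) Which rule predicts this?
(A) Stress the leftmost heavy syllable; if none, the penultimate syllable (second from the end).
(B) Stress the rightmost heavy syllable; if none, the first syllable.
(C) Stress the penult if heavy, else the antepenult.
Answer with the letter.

C

Rule A → syllable 1 (observed: 3).
Rule B → syllable 5 (observed: 3).
Rule C → syllable 3 ✓.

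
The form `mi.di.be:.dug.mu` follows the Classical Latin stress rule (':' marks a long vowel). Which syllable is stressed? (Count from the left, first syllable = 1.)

Classical Latin: stress the penult if heavy (long vowel or closed), else the antepenult.
Weights: 3 be: H, 4 dug H, 5 mu L.
The penult (syllable 4, dug) is heavy, so it takes stress.
Stress on syllable 4: mi.di.be:.ˈdug.mu.

4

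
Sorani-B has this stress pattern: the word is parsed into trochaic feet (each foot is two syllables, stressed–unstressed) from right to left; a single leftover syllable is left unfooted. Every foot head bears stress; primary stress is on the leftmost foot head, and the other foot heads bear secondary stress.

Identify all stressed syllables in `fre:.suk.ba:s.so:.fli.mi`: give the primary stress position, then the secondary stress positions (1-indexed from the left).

Parse right to left into trochaic (ˈσσ) feet: (ˈfre:.suk) (ˈba:s.so:) (ˈfli.mi).
Foot heads (stressed positions): 1, 3, 5.
End Rule Leftmost: primary stress on the leftmost head = syllable 1.
Secondary stress on 3, 5: ˈfre:.suk.ˌba:s.so:.ˌfli.mi.

primary 1, secondary 3, 5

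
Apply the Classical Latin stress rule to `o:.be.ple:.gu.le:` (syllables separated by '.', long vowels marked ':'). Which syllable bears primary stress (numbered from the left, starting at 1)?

Classical Latin: stress the penult if heavy (long vowel or closed), else the antepenult.
Weights: 3 ple: H, 4 gu L, 5 le: H.
The penult (syllable 4, gu) is light, so stress falls on the antepenult (syllable 3, ple:).
Stress on syllable 3: o:.be.ˈple:.gu.le:.

3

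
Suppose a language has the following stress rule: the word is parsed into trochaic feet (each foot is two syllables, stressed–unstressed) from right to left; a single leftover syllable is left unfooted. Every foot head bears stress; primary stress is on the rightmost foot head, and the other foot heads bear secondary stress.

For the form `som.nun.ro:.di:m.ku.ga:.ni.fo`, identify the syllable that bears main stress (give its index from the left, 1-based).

7

Parse right to left into trochaic (ˈσσ) feet: (ˈsom.nun) (ˈro:.di:m) (ˈku.ga:) (ˈni.fo).
Foot heads (stressed positions): 1, 3, 5, 7.
End Rule Rightmost: primary stress on the rightmost head = syllable 7.
Primary stress: syllable 7 → som.nun.ro:.di:m.ku.ga:.ˈni.fo.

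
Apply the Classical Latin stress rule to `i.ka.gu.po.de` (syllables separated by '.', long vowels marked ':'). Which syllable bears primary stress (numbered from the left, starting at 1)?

3

Classical Latin: stress the penult if heavy (long vowel or closed), else the antepenult.
Weights: 3 gu L, 4 po L, 5 de L.
The penult (syllable 4, po) is light, so stress falls on the antepenult (syllable 3, gu).
Stress on syllable 3: i.ka.ˈgu.po.de.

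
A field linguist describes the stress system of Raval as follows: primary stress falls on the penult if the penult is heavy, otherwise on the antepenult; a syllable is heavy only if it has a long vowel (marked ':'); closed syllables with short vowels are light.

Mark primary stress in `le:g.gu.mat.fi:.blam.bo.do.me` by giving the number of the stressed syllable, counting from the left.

6

Weights: 6 bo L, 7 do L, 8 me L.
The penult (syllable 7, do) is light, so stress falls on the antepenult (syllable 6, bo).
Primary stress: syllable 6 → le:g.gu.mat.fi:.blam.ˈbo.do.me.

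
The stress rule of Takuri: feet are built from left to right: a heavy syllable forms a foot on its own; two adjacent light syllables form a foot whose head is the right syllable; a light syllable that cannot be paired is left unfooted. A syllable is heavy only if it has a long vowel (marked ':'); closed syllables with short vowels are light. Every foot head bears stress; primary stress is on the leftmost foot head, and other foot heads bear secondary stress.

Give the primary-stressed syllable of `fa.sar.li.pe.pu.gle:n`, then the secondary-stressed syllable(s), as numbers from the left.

Weights: 1 fa L, 2 sar L, 3 li L, 4 pe L, 5 pu L, 6 gle:n H.
Parse left to right (heavy = foot alone; LL = one foot; stranded L unfooted): (fa.ˈsar) (li.ˈpe) pu (ˈgle:n).
Foot heads: 2, 4, 6.
Primary stress on the leftmost head = syllable 2.
Secondary stress on 4, 6: fa.ˈsar.li.ˌpe.pu.ˌgle:n.

primary 2, secondary 4, 6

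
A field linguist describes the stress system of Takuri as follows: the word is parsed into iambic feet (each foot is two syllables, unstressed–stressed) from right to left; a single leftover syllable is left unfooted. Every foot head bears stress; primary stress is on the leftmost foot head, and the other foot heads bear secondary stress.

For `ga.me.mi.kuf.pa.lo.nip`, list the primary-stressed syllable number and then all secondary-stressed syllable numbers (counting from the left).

primary 3, secondary 5, 7

Parse right to left into iambic (σˈσ) feet: ga (me.ˈmi) (kuf.ˈpa) (lo.ˈnip). Syllable 1 is left unfooted.
Foot heads (stressed positions): 3, 5, 7.
End Rule Leftmost: primary stress on the leftmost head = syllable 3.
Secondary stress on 5, 7: ga.me.ˈmi.kuf.ˌpa.lo.ˌnip.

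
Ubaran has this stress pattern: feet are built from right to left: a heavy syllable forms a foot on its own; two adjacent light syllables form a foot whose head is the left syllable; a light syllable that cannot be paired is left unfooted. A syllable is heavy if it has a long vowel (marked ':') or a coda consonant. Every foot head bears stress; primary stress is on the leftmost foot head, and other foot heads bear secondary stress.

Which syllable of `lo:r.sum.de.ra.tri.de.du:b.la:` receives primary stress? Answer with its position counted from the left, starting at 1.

1

Weights: 1 lo:r H, 2 sum H, 3 de L, 4 ra L, 5 tri L, 6 de L, 7 du:b H, 8 la: H.
Parse right to left (heavy = foot alone; LL = one foot; stranded L unfooted): (ˈlo:r) (ˈsum) (ˈde.ra) (ˈtri.de) (ˈdu:b) (ˈla:).
Foot heads: 1, 2, 3, 5, 7, 8.
Primary stress on the leftmost head = syllable 1.
Primary stress: syllable 1 → ˈlo:r.sum.de.ra.tri.de.du:b.la:.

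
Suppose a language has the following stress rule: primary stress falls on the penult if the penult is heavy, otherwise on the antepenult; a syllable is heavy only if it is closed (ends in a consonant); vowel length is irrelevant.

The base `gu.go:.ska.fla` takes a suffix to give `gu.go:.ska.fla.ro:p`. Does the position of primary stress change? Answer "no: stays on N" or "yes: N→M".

yes: 2→3

Base `gu.go:.ska.fla` (4 syllables):
  Weights: 2 go: L, 3 ska L, 4 fla L.
  The penult (syllable 3, ska) is light, so stress falls on the antepenult (syllable 2, go:).
  → primary stress on syllable 2.
Suffixed `gu.go:.ska.fla.ro:p` (5 syllables):
  Weights: 3 ska L, 4 fla L, 5 ro:p H.
  The penult (syllable 4, fla) is light, so stress falls on the antepenult (syllable 3, ska).
  → primary stress on syllable 3.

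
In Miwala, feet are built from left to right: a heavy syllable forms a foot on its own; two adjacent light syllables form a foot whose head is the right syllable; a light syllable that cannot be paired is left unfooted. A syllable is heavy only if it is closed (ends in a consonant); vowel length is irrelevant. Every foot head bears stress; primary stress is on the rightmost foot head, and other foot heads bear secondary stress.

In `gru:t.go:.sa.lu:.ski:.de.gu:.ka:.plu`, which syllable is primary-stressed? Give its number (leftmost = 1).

9

Weights: 1 gru:t H, 2 go: L, 3 sa L, 4 lu: L, 5 ski: L, 6 de L, 7 gu: L, 8 ka: L, 9 plu L.
Parse left to right (heavy = foot alone; LL = one foot; stranded L unfooted): (ˈgru:t) (go:.ˈsa) (lu:.ˈski:) (de.ˈgu:) (ka:.ˈplu).
Foot heads: 1, 3, 5, 7, 9.
Primary stress on the rightmost head = syllable 9.
Primary stress: syllable 9 → gru:t.go:.sa.lu:.ski:.de.gu:.ka:.ˈplu.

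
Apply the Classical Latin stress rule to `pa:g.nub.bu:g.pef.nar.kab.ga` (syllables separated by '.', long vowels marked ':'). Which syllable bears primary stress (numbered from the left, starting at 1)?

Classical Latin: stress the penult if heavy (long vowel or closed), else the antepenult.
Weights: 5 nar H, 6 kab H, 7 ga L.
The penult (syllable 6, kab) is heavy, so it takes stress.
Stress on syllable 6: pa:g.nub.bu:g.pef.nar.ˈkab.ga.

6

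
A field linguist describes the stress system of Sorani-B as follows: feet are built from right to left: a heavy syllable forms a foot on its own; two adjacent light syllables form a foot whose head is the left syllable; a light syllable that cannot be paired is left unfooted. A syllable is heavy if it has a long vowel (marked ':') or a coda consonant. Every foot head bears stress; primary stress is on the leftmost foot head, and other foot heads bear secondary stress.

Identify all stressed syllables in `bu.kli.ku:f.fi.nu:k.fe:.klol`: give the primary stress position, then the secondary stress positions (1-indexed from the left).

primary 1, secondary 3, 5, 6, 7

Weights: 1 bu L, 2 kli L, 3 ku:f H, 4 fi L, 5 nu:k H, 6 fe: H, 7 klol H.
Parse right to left (heavy = foot alone; LL = one foot; stranded L unfooted): (ˈbu.kli) (ˈku:f) fi (ˈnu:k) (ˈfe:) (ˈklol).
Foot heads: 1, 3, 5, 6, 7.
Primary stress on the leftmost head = syllable 1.
Secondary stress on 3, 5, 6, 7: ˈbu.kli.ˌku:f.fi.ˌnu:k.ˌfe:.ˌklol.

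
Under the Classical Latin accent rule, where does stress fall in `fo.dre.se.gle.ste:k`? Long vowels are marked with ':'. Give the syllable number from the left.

Classical Latin: stress the penult if heavy (long vowel or closed), else the antepenult.
Weights: 3 se L, 4 gle L, 5 ste:k H.
The penult (syllable 4, gle) is light, so stress falls on the antepenult (syllable 3, se).
Stress on syllable 3: fo.dre.ˈse.gle.ste:k.

3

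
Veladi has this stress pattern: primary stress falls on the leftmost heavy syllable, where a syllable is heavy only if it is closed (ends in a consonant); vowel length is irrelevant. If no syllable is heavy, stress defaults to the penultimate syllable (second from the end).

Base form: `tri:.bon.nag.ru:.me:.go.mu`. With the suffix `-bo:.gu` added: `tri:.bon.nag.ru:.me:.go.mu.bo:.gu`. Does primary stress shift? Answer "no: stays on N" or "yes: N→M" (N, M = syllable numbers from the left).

Base `tri:.bon.nag.ru:.me:.go.mu` (7 syllables):
  Weights: 1 tri: L, 2 bon H, 3 nag H, 4 ru: L, 5 me: L, 6 go L, 7 mu L.
  Heavy syllables in the domain: 2, 3. The leftmost is syllable 2 (bon).
  → primary stress on syllable 2.
Suffixed `tri:.bon.nag.ru:.me:.go.mu.bo:.gu` (9 syllables):
  Weights: 1 tri: L, 2 bon H, 3 nag H, 4 ru: L, 5 me: L, 6 go L, 7 mu L, 8 bo: L, 9 gu L.
  Heavy syllables in the domain: 2, 3. The leftmost is syllable 2 (bon).
  → primary stress on syllable 2.

no: stays on 2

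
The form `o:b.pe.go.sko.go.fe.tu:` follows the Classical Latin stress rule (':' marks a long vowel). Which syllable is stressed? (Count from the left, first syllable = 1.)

5

Classical Latin: stress the penult if heavy (long vowel or closed), else the antepenult.
Weights: 5 go L, 6 fe L, 7 tu: H.
The penult (syllable 6, fe) is light, so stress falls on the antepenult (syllable 5, go).
Stress on syllable 5: o:b.pe.go.sko.ˈgo.fe.tu:.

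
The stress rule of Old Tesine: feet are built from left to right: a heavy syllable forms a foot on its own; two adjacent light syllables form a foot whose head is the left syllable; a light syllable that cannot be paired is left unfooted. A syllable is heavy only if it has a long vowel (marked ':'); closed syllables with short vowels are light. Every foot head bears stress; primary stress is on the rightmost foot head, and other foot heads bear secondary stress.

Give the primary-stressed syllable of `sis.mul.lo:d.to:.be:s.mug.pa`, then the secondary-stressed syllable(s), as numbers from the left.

Weights: 1 sis L, 2 mul L, 3 lo:d H, 4 to: H, 5 be:s H, 6 mug L, 7 pa L.
Parse left to right (heavy = foot alone; LL = one foot; stranded L unfooted): (ˈsis.mul) (ˈlo:d) (ˈto:) (ˈbe:s) (ˈmug.pa).
Foot heads: 1, 3, 4, 5, 6.
Primary stress on the rightmost head = syllable 6.
Secondary stress on 1, 3, 4, 5: ˌsis.mul.ˌlo:d.ˌto:.ˌbe:s.ˈmug.pa.

primary 6, secondary 1, 3, 4, 5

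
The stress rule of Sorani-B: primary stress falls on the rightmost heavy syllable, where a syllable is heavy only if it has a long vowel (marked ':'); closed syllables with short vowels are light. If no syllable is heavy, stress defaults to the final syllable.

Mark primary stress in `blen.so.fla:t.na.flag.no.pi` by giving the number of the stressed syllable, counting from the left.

3

Weights: 1 blen L, 2 so L, 3 fla:t H, 4 na L, 5 flag L, 6 no L, 7 pi L.
Heavy syllables in the domain: 3. The rightmost is syllable 3 (fla:t).
Primary stress: syllable 3 → blen.so.ˈfla:t.na.flag.no.pi.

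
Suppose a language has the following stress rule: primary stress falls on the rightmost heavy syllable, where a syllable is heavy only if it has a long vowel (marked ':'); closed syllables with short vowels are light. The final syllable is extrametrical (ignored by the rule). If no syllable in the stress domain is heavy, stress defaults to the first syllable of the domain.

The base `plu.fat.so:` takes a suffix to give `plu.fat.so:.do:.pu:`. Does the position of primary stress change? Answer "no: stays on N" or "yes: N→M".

Base `plu.fat.so:` (3 syllables):
  The final syllable (3, so:) is extrametrical; the stress domain is syllables 1–2.
  Weights: 1 plu L, 2 fat L.
  No heavy syllable in the domain; default to the first syllable of the domain = syllable 1.
  → primary stress on syllable 1.
Suffixed `plu.fat.so:.do:.pu:` (5 syllables):
  The final syllable (5, pu:) is extrametrical; the stress domain is syllables 1–4.
  Weights: 1 plu L, 2 fat L, 3 so: H, 4 do: H.
  Heavy syllables in the domain: 3, 4. The rightmost is syllable 4 (do:).
  → primary stress on syllable 4.

yes: 1→4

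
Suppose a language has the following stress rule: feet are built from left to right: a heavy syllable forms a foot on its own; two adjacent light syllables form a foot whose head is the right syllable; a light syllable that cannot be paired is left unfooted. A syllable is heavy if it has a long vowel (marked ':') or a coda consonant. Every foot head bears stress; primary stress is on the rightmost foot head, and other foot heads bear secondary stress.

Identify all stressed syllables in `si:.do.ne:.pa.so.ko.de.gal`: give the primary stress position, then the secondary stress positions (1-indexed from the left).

primary 8, secondary 1, 3, 5, 7

Weights: 1 si: H, 2 do L, 3 ne: H, 4 pa L, 5 so L, 6 ko L, 7 de L, 8 gal H.
Parse left to right (heavy = foot alone; LL = one foot; stranded L unfooted): (ˈsi:) do (ˈne:) (pa.ˈso) (ko.ˈde) (ˈgal).
Foot heads: 1, 3, 5, 7, 8.
Primary stress on the rightmost head = syllable 8.
Secondary stress on 1, 3, 5, 7: ˌsi:.do.ˌne:.pa.ˌso.ko.ˌde.ˈgal.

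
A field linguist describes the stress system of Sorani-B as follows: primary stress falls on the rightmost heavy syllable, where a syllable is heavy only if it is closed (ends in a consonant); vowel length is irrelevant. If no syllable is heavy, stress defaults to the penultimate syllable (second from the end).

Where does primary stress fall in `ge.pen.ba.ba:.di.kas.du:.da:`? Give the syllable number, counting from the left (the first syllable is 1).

Weights: 1 ge L, 2 pen H, 3 ba L, 4 ba: L, 5 di L, 6 kas H, 7 du: L, 8 da: L.
Heavy syllables in the domain: 2, 6. The rightmost is syllable 6 (kas).
Primary stress: syllable 6 → ge.pen.ba.ba:.di.ˈkas.du:.da:.

6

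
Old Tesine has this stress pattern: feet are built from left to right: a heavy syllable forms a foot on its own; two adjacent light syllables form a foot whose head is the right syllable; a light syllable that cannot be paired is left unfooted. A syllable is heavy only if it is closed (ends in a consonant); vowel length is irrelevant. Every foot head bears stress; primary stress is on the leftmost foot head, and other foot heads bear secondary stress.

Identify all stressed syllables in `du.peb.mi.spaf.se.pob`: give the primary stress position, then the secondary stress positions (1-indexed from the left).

Weights: 1 du L, 2 peb H, 3 mi L, 4 spaf H, 5 se L, 6 pob H.
Parse left to right (heavy = foot alone; LL = one foot; stranded L unfooted): du (ˈpeb) mi (ˈspaf) se (ˈpob).
Foot heads: 2, 4, 6.
Primary stress on the leftmost head = syllable 2.
Secondary stress on 4, 6: du.ˈpeb.mi.ˌspaf.se.ˌpob.

primary 2, secondary 4, 6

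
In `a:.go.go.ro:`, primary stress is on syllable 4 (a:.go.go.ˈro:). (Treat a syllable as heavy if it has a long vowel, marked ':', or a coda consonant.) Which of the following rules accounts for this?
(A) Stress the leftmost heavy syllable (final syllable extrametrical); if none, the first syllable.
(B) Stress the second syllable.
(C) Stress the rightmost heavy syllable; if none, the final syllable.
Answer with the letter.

Rule A → syllable 1 (observed: 4).
Rule B → syllable 2 (observed: 4).
Rule C → syllable 4 ✓.

C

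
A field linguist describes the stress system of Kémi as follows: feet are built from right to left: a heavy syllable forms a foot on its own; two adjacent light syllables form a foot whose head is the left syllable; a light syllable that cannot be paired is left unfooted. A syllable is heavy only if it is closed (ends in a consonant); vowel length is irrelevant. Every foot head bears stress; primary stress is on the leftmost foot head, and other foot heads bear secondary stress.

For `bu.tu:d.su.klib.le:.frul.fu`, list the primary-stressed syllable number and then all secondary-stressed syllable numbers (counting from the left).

Weights: 1 bu L, 2 tu:d H, 3 su L, 4 klib H, 5 le: L, 6 frul H, 7 fu L.
Parse right to left (heavy = foot alone; LL = one foot; stranded L unfooted): bu (ˈtu:d) su (ˈklib) le: (ˈfrul) fu.
Foot heads: 2, 4, 6.
Primary stress on the leftmost head = syllable 2.
Secondary stress on 4, 6: bu.ˈtu:d.su.ˌklib.le:.ˌfrul.fu.

primary 2, secondary 4, 6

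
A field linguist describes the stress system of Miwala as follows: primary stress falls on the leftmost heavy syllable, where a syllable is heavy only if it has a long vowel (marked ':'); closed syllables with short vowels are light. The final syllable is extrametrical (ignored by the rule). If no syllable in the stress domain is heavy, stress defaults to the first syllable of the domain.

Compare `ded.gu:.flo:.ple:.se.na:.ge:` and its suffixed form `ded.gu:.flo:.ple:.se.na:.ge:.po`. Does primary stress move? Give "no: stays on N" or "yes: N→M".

Base `ded.gu:.flo:.ple:.se.na:.ge:` (7 syllables):
  The final syllable (7, ge:) is extrametrical; the stress domain is syllables 1–6.
  Weights: 1 ded L, 2 gu: H, 3 flo: H, 4 ple: H, 5 se L, 6 na: H.
  Heavy syllables in the domain: 2, 3, 4, 6. The leftmost is syllable 2 (gu:).
  → primary stress on syllable 2.
Suffixed `ded.gu:.flo:.ple:.se.na:.ge:.po` (8 syllables):
  The final syllable (8, po) is extrametrical; the stress domain is syllables 1–7.
  Weights: 1 ded L, 2 gu: H, 3 flo: H, 4 ple: H, 5 se L, 6 na: H, 7 ge: H.
  Heavy syllables in the domain: 2, 3, 4, 6, 7. The leftmost is syllable 2 (gu:).
  → primary stress on syllable 2.

no: stays on 2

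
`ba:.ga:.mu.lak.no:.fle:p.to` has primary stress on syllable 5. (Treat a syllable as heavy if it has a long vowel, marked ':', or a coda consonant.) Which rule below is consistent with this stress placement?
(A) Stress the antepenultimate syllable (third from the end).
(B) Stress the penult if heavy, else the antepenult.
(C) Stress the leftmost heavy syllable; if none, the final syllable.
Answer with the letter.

Rule A → syllable 5 ✓.
Rule B → syllable 6 (observed: 5).
Rule C → syllable 1 (observed: 5).

A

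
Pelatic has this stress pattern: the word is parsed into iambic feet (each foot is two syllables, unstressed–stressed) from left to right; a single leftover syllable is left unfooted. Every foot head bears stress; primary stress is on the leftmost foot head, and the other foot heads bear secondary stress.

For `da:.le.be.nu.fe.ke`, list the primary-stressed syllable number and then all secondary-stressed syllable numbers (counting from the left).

Parse left to right into iambic (σˈσ) feet: (da:.ˈle) (be.ˈnu) (fe.ˈke).
Foot heads (stressed positions): 2, 4, 6.
End Rule Leftmost: primary stress on the leftmost head = syllable 2.
Secondary stress on 4, 6: da:.ˈle.be.ˌnu.fe.ˌke.

primary 2, secondary 4, 6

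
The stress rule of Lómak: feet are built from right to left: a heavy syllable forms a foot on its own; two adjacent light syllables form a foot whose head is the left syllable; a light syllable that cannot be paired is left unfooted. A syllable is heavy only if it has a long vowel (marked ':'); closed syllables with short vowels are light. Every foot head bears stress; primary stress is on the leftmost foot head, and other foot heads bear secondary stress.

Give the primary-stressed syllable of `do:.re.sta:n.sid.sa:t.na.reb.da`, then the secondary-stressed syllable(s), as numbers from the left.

Weights: 1 do: H, 2 re L, 3 sta:n H, 4 sid L, 5 sa:t H, 6 na L, 7 reb L, 8 da L.
Parse right to left (heavy = foot alone; LL = one foot; stranded L unfooted): (ˈdo:) re (ˈsta:n) sid (ˈsa:t) na (ˈreb.da).
Foot heads: 1, 3, 5, 7.
Primary stress on the leftmost head = syllable 1.
Secondary stress on 3, 5, 7: ˈdo:.re.ˌsta:n.sid.ˌsa:t.na.ˌreb.da.

primary 1, secondary 3, 5, 7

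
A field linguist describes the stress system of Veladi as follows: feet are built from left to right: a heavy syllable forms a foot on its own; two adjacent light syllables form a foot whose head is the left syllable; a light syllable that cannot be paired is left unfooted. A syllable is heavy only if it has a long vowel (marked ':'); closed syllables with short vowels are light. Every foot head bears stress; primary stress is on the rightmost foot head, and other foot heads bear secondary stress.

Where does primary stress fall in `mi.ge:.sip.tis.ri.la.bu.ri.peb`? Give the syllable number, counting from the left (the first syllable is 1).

Weights: 1 mi L, 2 ge: H, 3 sip L, 4 tis L, 5 ri L, 6 la L, 7 bu L, 8 ri L, 9 peb L.
Parse left to right (heavy = foot alone; LL = one foot; stranded L unfooted): mi (ˈge:) (ˈsip.tis) (ˈri.la) (ˈbu.ri) peb.
Foot heads: 2, 3, 5, 7.
Primary stress on the rightmost head = syllable 7.
Primary stress: syllable 7 → mi.ge:.sip.tis.ri.la.ˈbu.ri.peb.

7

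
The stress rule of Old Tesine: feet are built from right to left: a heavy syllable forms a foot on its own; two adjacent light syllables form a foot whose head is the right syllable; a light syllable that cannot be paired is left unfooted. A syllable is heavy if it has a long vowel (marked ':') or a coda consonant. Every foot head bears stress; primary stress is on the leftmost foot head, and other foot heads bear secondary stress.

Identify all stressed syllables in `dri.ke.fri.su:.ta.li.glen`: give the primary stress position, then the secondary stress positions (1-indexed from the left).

Weights: 1 dri L, 2 ke L, 3 fri L, 4 su: H, 5 ta L, 6 li L, 7 glen H.
Parse right to left (heavy = foot alone; LL = one foot; stranded L unfooted): dri (ke.ˈfri) (ˈsu:) (ta.ˈli) (ˈglen).
Foot heads: 3, 4, 6, 7.
Primary stress on the leftmost head = syllable 3.
Secondary stress on 4, 6, 7: dri.ke.ˈfri.ˌsu:.ta.ˌli.ˌglen.

primary 3, secondary 4, 6, 7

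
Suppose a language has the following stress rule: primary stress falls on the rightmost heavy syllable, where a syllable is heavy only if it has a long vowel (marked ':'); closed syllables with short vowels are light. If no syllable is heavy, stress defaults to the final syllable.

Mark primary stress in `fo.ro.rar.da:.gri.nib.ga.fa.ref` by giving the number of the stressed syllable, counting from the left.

4

Weights: 1 fo L, 2 ro L, 3 rar L, 4 da: H, 5 gri L, 6 nib L, 7 ga L, 8 fa L, 9 ref L.
Heavy syllables in the domain: 4. The rightmost is syllable 4 (da:).
Primary stress: syllable 4 → fo.ro.rar.ˈda:.gri.nib.ga.fa.ref.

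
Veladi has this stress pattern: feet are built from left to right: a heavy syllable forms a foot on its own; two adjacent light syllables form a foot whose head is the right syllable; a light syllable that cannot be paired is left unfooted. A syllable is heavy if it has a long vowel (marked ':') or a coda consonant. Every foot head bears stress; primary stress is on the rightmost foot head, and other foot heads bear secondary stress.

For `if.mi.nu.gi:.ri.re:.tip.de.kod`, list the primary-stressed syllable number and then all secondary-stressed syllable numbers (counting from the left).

Weights: 1 if H, 2 mi L, 3 nu L, 4 gi: H, 5 ri L, 6 re: H, 7 tip H, 8 de L, 9 kod H.
Parse left to right (heavy = foot alone; LL = one foot; stranded L unfooted): (ˈif) (mi.ˈnu) (ˈgi:) ri (ˈre:) (ˈtip) de (ˈkod).
Foot heads: 1, 3, 4, 6, 7, 9.
Primary stress on the rightmost head = syllable 9.
Secondary stress on 1, 3, 4, 6, 7: ˌif.mi.ˌnu.ˌgi:.ri.ˌre:.ˌtip.de.ˈkod.

primary 9, secondary 1, 3, 4, 6, 7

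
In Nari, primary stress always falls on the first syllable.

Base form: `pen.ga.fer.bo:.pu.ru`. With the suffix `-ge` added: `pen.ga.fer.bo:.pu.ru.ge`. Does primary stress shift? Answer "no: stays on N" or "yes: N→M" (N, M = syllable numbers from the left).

Base `pen.ga.fer.bo:.pu.ru` (6 syllables):
  The word has 6 syllables; the first syllable is syllable 1 (pen).
  → primary stress on syllable 1.
Suffixed `pen.ga.fer.bo:.pu.ru.ge` (7 syllables):
  The word has 7 syllables; the first syllable is syllable 1 (pen).
  → primary stress on syllable 1.

no: stays on 1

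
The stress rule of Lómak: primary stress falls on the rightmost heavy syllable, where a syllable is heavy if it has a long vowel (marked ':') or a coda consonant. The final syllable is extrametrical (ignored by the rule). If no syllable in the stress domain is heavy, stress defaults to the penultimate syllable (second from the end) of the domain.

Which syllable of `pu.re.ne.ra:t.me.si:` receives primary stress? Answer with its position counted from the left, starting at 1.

The final syllable (6, si:) is extrametrical; the stress domain is syllables 1–5.
Weights: 1 pu L, 2 re L, 3 ne L, 4 ra:t H, 5 me L.
Heavy syllables in the domain: 4. The rightmost is syllable 4 (ra:t).
Primary stress: syllable 4 → pu.re.ne.ˈra:t.me.si:.

4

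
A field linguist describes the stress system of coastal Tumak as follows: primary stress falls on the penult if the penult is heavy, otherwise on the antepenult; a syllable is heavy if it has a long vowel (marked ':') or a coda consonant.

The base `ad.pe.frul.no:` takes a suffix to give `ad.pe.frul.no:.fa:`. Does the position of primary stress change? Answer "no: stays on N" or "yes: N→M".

Base `ad.pe.frul.no:` (4 syllables):
  Weights: 2 pe L, 3 frul H, 4 no: H.
  The penult (syllable 3, frul) is heavy, so it takes stress.
  → primary stress on syllable 3.
Suffixed `ad.pe.frul.no:.fa:` (5 syllables):
  Weights: 3 frul H, 4 no: H, 5 fa: H.
  The penult (syllable 4, no:) is heavy, so it takes stress.
  → primary stress on syllable 4.

yes: 3→4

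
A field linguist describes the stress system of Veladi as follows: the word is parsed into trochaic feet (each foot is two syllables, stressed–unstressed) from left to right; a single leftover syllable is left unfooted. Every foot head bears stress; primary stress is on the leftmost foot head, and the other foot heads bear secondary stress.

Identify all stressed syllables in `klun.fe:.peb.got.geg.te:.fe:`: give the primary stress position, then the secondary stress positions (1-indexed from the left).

primary 1, secondary 3, 5

Parse left to right into trochaic (ˈσσ) feet: (ˈklun.fe:) (ˈpeb.got) (ˈgeg.te:) fe:. Syllable 7 is left unfooted.
Foot heads (stressed positions): 1, 3, 5.
End Rule Leftmost: primary stress on the leftmost head = syllable 1.
Secondary stress on 3, 5: ˈklun.fe:.ˌpeb.got.ˌgeg.te:.fe:.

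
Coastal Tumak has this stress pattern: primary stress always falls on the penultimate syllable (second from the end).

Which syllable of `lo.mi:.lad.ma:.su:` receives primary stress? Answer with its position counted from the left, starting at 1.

4

The word has 5 syllables; the penultimate syllable (second from the end) is syllable 4 (ma:).
Primary stress: syllable 4 → lo.mi:.lad.ˈma:.su:.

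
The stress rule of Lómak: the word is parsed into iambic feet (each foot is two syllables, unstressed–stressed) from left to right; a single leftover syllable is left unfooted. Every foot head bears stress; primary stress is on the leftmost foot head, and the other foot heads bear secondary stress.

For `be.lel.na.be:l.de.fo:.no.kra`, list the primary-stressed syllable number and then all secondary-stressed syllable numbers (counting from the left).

primary 2, secondary 4, 6, 8

Parse left to right into iambic (σˈσ) feet: (be.ˈlel) (na.ˈbe:l) (de.ˈfo:) (no.ˈkra).
Foot heads (stressed positions): 2, 4, 6, 8.
End Rule Leftmost: primary stress on the leftmost head = syllable 2.
Secondary stress on 4, 6, 8: be.ˈlel.na.ˌbe:l.de.ˌfo:.no.ˌkra.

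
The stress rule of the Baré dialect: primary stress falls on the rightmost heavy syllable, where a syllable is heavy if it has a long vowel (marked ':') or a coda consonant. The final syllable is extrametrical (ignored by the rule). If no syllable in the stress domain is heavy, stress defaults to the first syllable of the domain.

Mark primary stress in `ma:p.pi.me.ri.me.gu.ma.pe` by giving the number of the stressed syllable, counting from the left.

The final syllable (8, pe) is extrametrical; the stress domain is syllables 1–7.
Weights: 1 ma:p H, 2 pi L, 3 me L, 4 ri L, 5 me L, 6 gu L, 7 ma L.
Heavy syllables in the domain: 1. The rightmost is syllable 1 (ma:p).
Primary stress: syllable 1 → ˈma:p.pi.me.ri.me.gu.ma.pe.

1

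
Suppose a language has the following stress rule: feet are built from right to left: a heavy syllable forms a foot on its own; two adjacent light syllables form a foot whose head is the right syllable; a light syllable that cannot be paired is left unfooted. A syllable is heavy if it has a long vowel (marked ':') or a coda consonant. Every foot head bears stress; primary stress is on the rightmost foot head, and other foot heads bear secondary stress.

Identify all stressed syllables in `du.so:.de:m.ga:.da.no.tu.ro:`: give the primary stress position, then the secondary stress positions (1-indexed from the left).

Weights: 1 du L, 2 so: H, 3 de:m H, 4 ga: H, 5 da L, 6 no L, 7 tu L, 8 ro: H.
Parse right to left (heavy = foot alone; LL = one foot; stranded L unfooted): du (ˈso:) (ˈde:m) (ˈga:) da (no.ˈtu) (ˈro:).
Foot heads: 2, 3, 4, 7, 8.
Primary stress on the rightmost head = syllable 8.
Secondary stress on 2, 3, 4, 7: du.ˌso:.ˌde:m.ˌga:.da.no.ˌtu.ˈro:.

primary 8, secondary 2, 3, 4, 7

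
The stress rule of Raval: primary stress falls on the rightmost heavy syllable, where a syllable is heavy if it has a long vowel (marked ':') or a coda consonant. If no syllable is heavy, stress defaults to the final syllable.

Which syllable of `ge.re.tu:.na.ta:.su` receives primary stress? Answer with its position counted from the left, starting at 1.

5

Weights: 1 ge L, 2 re L, 3 tu: H, 4 na L, 5 ta: H, 6 su L.
Heavy syllables in the domain: 3, 5. The rightmost is syllable 5 (ta:).
Primary stress: syllable 5 → ge.re.tu:.na.ˈta:.su.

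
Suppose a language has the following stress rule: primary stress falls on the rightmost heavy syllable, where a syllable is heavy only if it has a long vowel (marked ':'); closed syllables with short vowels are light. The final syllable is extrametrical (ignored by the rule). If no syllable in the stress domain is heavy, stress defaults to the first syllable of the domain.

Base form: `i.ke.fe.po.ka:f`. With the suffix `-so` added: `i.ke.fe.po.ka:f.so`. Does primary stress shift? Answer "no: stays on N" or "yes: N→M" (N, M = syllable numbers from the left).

yes: 1→5

Base `i.ke.fe.po.ka:f` (5 syllables):
  The final syllable (5, ka:f) is extrametrical; the stress domain is syllables 1–4.
  Weights: 1 i L, 2 ke L, 3 fe L, 4 po L.
  No heavy syllable in the domain; default to the first syllable of the domain = syllable 1.
  → primary stress on syllable 1.
Suffixed `i.ke.fe.po.ka:f.so` (6 syllables):
  The final syllable (6, so) is extrametrical; the stress domain is syllables 1–5.
  Weights: 1 i L, 2 ke L, 3 fe L, 4 po L, 5 ka:f H.
  Heavy syllables in the domain: 5. The rightmost is syllable 5 (ka:f).
  → primary stress on syllable 5.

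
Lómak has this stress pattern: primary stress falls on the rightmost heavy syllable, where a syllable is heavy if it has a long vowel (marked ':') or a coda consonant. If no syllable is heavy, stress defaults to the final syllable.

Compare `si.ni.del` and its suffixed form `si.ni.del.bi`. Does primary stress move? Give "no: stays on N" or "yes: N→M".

Base `si.ni.del` (3 syllables):
  Weights: 1 si L, 2 ni L, 3 del H.
  Heavy syllables in the domain: 3. The rightmost is syllable 3 (del).
  → primary stress on syllable 3.
Suffixed `si.ni.del.bi` (4 syllables):
  Weights: 1 si L, 2 ni L, 3 del H, 4 bi L.
  Heavy syllables in the domain: 3. The rightmost is syllable 3 (del).
  → primary stress on syllable 3.

no: stays on 3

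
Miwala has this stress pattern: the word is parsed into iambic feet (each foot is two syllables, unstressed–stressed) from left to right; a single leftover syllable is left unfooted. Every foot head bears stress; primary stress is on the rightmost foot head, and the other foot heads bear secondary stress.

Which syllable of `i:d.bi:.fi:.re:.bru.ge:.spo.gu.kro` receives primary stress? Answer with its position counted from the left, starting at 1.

Parse left to right into iambic (σˈσ) feet: (i:d.ˈbi:) (fi:.ˈre:) (bru.ˈge:) (spo.ˈgu) kro. Syllable 9 is left unfooted.
Foot heads (stressed positions): 2, 4, 6, 8.
End Rule Rightmost: primary stress on the rightmost head = syllable 8.
Primary stress: syllable 8 → i:d.bi:.fi:.re:.bru.ge:.spo.ˈgu.kro.

8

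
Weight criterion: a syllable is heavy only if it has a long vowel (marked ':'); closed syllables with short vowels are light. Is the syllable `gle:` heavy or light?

heavy

`gle:`: long vowel, open (no coda). Long vowel → heavy.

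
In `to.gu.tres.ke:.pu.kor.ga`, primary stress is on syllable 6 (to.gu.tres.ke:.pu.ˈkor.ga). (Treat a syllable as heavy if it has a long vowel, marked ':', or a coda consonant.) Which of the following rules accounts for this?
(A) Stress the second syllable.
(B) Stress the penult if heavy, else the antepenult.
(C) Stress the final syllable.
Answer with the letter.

Rule A → syllable 2 (observed: 6).
Rule B → syllable 6 ✓.
Rule C → syllable 7 (observed: 6).

B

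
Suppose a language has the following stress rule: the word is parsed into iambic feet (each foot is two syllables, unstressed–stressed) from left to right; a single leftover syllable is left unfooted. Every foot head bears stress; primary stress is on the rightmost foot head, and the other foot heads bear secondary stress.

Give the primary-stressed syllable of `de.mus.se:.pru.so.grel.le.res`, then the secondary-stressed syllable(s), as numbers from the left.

primary 8, secondary 2, 4, 6

Parse left to right into iambic (σˈσ) feet: (de.ˈmus) (se:.ˈpru) (so.ˈgrel) (le.ˈres).
Foot heads (stressed positions): 2, 4, 6, 8.
End Rule Rightmost: primary stress on the rightmost head = syllable 8.
Secondary stress on 2, 4, 6: de.ˌmus.se:.ˌpru.so.ˌgrel.le.ˈres.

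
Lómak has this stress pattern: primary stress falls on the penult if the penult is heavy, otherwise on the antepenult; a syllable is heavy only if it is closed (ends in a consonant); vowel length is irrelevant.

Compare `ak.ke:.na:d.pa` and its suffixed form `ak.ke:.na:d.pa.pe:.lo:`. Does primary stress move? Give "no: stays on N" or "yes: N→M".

yes: 3→4

Base `ak.ke:.na:d.pa` (4 syllables):
  Weights: 2 ke: L, 3 na:d H, 4 pa L.
  The penult (syllable 3, na:d) is heavy, so it takes stress.
  → primary stress on syllable 3.
Suffixed `ak.ke:.na:d.pa.pe:.lo:` (6 syllables):
  Weights: 4 pa L, 5 pe: L, 6 lo: L.
  The penult (syllable 5, pe:) is light, so stress falls on the antepenult (syllable 4, pa).
  → primary stress on syllable 4.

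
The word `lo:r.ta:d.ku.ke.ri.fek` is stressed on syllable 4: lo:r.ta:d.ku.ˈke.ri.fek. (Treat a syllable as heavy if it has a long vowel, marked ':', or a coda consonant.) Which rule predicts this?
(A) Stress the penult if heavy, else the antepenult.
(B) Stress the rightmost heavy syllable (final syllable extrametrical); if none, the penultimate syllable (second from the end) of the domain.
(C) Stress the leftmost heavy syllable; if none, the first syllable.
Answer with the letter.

Rule A → syllable 4 ✓.
Rule B → syllable 2 (observed: 4).
Rule C → syllable 1 (observed: 4).

A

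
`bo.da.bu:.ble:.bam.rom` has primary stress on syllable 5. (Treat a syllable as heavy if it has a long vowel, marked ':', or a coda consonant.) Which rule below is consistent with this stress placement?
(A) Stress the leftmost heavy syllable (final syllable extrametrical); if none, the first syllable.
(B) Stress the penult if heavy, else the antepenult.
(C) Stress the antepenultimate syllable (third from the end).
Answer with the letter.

B

Rule A → syllable 3 (observed: 5).
Rule B → syllable 5 ✓.
Rule C → syllable 4 (observed: 5).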